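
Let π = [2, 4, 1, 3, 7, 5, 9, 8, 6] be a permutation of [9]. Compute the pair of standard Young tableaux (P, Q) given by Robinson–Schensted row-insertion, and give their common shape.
P = [1, 3, 5, 6] / [2, 4, 7, 8] / [9];  Q = [1, 2, 5, 7] / [3, 4, 6, 8] / [9];  common shape = (4, 4, 1)

Row-insert the values π_1, π_2, … into P one at a time, bumping the leftmost entry strictly greater than the inserted value down to the next row. The recording tableau Q records, in position (i, j), the step at which that cell was added to P.
  Insert 2 (step 1): P = [2];  Q = [1]
  Insert 4 (step 2): P = [2, 4];  Q = [1, 2]
  Insert 1 (step 3): P = [1, 4] / [2];  Q = [1, 2] / [3]
  Insert 3 (step 4): P = [1, 3] / [2, 4];  Q = [1, 2] / [3, 4]
  Insert 7 (step 5): P = [1, 3, 7] / [2, 4];  Q = [1, 2, 5] / [3, 4]
  Insert 5 (step 6): P = [1, 3, 5] / [2, 4, 7];  Q = [1, 2, 5] / [3, 4, 6]
  Insert 9 (step 7): P = [1, 3, 5, 9] / [2, 4, 7];  Q = [1, 2, 5, 7] / [3, 4, 6]
  Insert 8 (step 8): P = [1, 3, 5, 8] / [2, 4, 7, 9];  Q = [1, 2, 5, 7] / [3, 4, 6, 8]
  Insert 6 (step 9): P = [1, 3, 5, 6] / [2, 4, 7, 8] / [9];  Q = [1, 2, 5, 7] / [3, 4, 6, 8] / [9]
Final shape: (4, 4, 1).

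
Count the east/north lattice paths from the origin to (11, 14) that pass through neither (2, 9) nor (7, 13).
Number of paths = 3994340

Inclusion–exclusion. Total paths: C(25, 11) = 4457400. Through P₁: C(11, 2)·C(14, 9) = 110110. Through P₂: C(20, 7)·C(5, 4) = 387600. Since P₁ is strictly southwest of P₂, a monotone path through both must visit P₁ then P₂; paths through both = C(11, 2)·C(9, 5)·C(5, 4) = 34650. Avoid both = 4457400 − 110110 − 387600 + 34650 = 3994340.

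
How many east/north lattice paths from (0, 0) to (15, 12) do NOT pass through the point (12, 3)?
Number of paths = 17283760

Total paths from (0, 0) to (15, 12): C(27, 15) = 17383860. Paths through (12, 3): (paths (0, 0) → (12, 3)) × (paths (12, 3) → (15, 12)) = C(15, 12) · C(12, 3) = 455 · 220 = 100100. Avoidance count = 17383860 − 100100 = 17283760.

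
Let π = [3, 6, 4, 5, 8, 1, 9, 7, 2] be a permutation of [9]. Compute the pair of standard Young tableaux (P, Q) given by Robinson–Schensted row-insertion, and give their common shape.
P = [1, 2, 5, 7, 9] / [3, 4] / [6, 8];  Q = [1, 2, 4, 5, 7] / [3, 8] / [6, 9];  common shape = (5, 2, 2)

Row-insert the values π_1, π_2, … into P one at a time, bumping the leftmost entry strictly greater than the inserted value down to the next row. The recording tableau Q records, in position (i, j), the step at which that cell was added to P.
  Insert 3 (step 1): P = [3];  Q = [1]
  Insert 6 (step 2): P = [3, 6];  Q = [1, 2]
  Insert 4 (step 3): P = [3, 4] / [6];  Q = [1, 2] / [3]
  Insert 5 (step 4): P = [3, 4, 5] / [6];  Q = [1, 2, 4] / [3]
  Insert 8 (step 5): P = [3, 4, 5, 8] / [6];  Q = [1, 2, 4, 5] / [3]
  Insert 1 (step 6): P = [1, 4, 5, 8] / [3] / [6];  Q = [1, 2, 4, 5] / [3] / [6]
  Insert 9 (step 7): P = [1, 4, 5, 8, 9] / [3] / [6];  Q = [1, 2, 4, 5, 7] / [3] / [6]
  Insert 7 (step 8): P = [1, 4, 5, 7, 9] / [3, 8] / [6];  Q = [1, 2, 4, 5, 7] / [3, 8] / [6]
  Insert 2 (step 9): P = [1, 2, 5, 7, 9] / [3, 4] / [6, 8];  Q = [1, 2, 4, 5, 7] / [3, 8] / [6, 9]
Final shape: (5, 2, 2).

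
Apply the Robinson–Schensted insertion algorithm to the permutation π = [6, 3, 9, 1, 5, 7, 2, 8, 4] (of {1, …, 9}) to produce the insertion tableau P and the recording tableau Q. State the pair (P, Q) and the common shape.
P = [1, 2, 4, 8] / [3, 5, 7] / [6, 9];  Q = [1, 3, 6, 8] / [2, 5, 9] / [4, 7];  common shape = (4, 3, 2)

Row-insert the values π_1, π_2, … into P one at a time, bumping the leftmost entry strictly greater than the inserted value down to the next row. The recording tableau Q records, in position (i, j), the step at which that cell was added to P.
  Insert 6 (step 1): P = [6];  Q = [1]
  Insert 3 (step 2): P = [3] / [6];  Q = [1] / [2]
  Insert 9 (step 3): P = [3, 9] / [6];  Q = [1, 3] / [2]
  Insert 1 (step 4): P = [1, 9] / [3] / [6];  Q = [1, 3] / [2] / [4]
  Insert 5 (step 5): P = [1, 5] / [3, 9] / [6];  Q = [1, 3] / [2, 5] / [4]
  Insert 7 (step 6): P = [1, 5, 7] / [3, 9] / [6];  Q = [1, 3, 6] / [2, 5] / [4]
  Insert 2 (step 7): P = [1, 2, 7] / [3, 5] / [6, 9];  Q = [1, 3, 6] / [2, 5] / [4, 7]
  Insert 8 (step 8): P = [1, 2, 7, 8] / [3, 5] / [6, 9];  Q = [1, 3, 6, 8] / [2, 5] / [4, 7]
  Insert 4 (step 9): P = [1, 2, 4, 8] / [3, 5, 7] / [6, 9];  Q = [1, 3, 6, 8] / [2, 5, 9] / [4, 7]
Final shape: (4, 3, 2).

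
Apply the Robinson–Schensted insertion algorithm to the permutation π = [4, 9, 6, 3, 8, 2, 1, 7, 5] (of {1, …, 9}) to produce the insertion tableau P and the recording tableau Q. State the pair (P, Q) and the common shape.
P = [1, 5, 7] / [2, 6] / [3, 8] / [4] / [9];  Q = [1, 2, 5] / [3, 8] / [4, 9] / [6] / [7];  common shape = (3, 2, 2, 1, 1)

Row-insert the values π_1, π_2, … into P one at a time, bumping the leftmost entry strictly greater than the inserted value down to the next row. The recording tableau Q records, in position (i, j), the step at which that cell was added to P.
  Insert 4 (step 1): P = [4];  Q = [1]
  Insert 9 (step 2): P = [4, 9];  Q = [1, 2]
  Insert 6 (step 3): P = [4, 6] / [9];  Q = [1, 2] / [3]
  Insert 3 (step 4): P = [3, 6] / [4] / [9];  Q = [1, 2] / [3] / [4]
  Insert 8 (step 5): P = [3, 6, 8] / [4] / [9];  Q = [1, 2, 5] / [3] / [4]
  Insert 2 (step 6): P = [2, 6, 8] / [3] / [4] / [9];  Q = [1, 2, 5] / [3] / [4] / [6]
  Insert 1 (step 7): P = [1, 6, 8] / [2] / [3] / [4] / [9];  Q = [1, 2, 5] / [3] / [4] / [6] / [7]
  Insert 7 (step 8): P = [1, 6, 7] / [2, 8] / [3] / [4] / [9];  Q = [1, 2, 5] / [3, 8] / [4] / [6] / [7]
  Insert 5 (step 9): P = [1, 5, 7] / [2, 6] / [3, 8] / [4] / [9];  Q = [1, 2, 5] / [3, 8] / [4, 9] / [6] / [7]
Final shape: (3, 2, 2, 1, 1).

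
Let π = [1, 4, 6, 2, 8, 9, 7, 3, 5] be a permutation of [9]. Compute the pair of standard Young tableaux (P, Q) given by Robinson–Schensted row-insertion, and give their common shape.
P = [1, 2, 3, 5, 9] / [4, 6, 7] / [8];  Q = [1, 2, 3, 5, 6] / [4, 7, 9] / [8];  common shape = (5, 3, 1)

Row-insert the values π_1, π_2, … into P one at a time, bumping the leftmost entry strictly greater than the inserted value down to the next row. The recording tableau Q records, in position (i, j), the step at which that cell was added to P.
  Insert 1 (step 1): P = [1];  Q = [1]
  Insert 4 (step 2): P = [1, 4];  Q = [1, 2]
  Insert 6 (step 3): P = [1, 4, 6];  Q = [1, 2, 3]
  Insert 2 (step 4): P = [1, 2, 6] / [4];  Q = [1, 2, 3] / [4]
  Insert 8 (step 5): P = [1, 2, 6, 8] / [4];  Q = [1, 2, 3, 5] / [4]
  Insert 9 (step 6): P = [1, 2, 6, 8, 9] / [4];  Q = [1, 2, 3, 5, 6] / [4]
  Insert 7 (step 7): P = [1, 2, 6, 7, 9] / [4, 8];  Q = [1, 2, 3, 5, 6] / [4, 7]
  Insert 3 (step 8): P = [1, 2, 3, 7, 9] / [4, 6] / [8];  Q = [1, 2, 3, 5, 6] / [4, 7] / [8]
  Insert 5 (step 9): P = [1, 2, 3, 5, 9] / [4, 6, 7] / [8];  Q = [1, 2, 3, 5, 6] / [4, 7, 9] / [8]
Final shape: (5, 3, 1).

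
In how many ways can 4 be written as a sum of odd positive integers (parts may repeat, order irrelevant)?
p_odd(4) = 2

Partitions of 4 using only odd parts 1, 3, 5, …: 3+1, 1+1+1+1. There are 2. (Euler: this equals q(4), the number of distinct-part partitions.)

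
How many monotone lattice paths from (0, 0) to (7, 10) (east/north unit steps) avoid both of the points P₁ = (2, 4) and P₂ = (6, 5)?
Number of paths = 10196

Inclusion–exclusion. Total paths: C(17, 7) = 19448. Through P₁: C(6, 2)·C(11, 5) = 6930. Through P₂: C(11, 6)·C(6, 1) = 2772. Since P₁ is strictly southwest of P₂, a monotone path through both must visit P₁ then P₂; paths through both = C(6, 2)·C(5, 4)·C(6, 1) = 450. Avoid both = 19448 − 6930 − 2772 + 450 = 10196.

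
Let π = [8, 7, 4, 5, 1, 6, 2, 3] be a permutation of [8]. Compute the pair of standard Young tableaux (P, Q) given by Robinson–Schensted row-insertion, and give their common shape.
P = [1, 2, 3] / [4, 5, 6] / [7] / [8];  Q = [1, 4, 6] / [2, 7, 8] / [3] / [5];  common shape = (3, 3, 1, 1)

Row-insert the values π_1, π_2, … into P one at a time, bumping the leftmost entry strictly greater than the inserted value down to the next row. The recording tableau Q records, in position (i, j), the step at which that cell was added to P.
  Insert 8 (step 1): P = [8];  Q = [1]
  Insert 7 (step 2): P = [7] / [8];  Q = [1] / [2]
  Insert 4 (step 3): P = [4] / [7] / [8];  Q = [1] / [2] / [3]
  Insert 5 (step 4): P = [4, 5] / [7] / [8];  Q = [1, 4] / [2] / [3]
  Insert 1 (step 5): P = [1, 5] / [4] / [7] / [8];  Q = [1, 4] / [2] / [3] / [5]
  Insert 6 (step 6): P = [1, 5, 6] / [4] / [7] / [8];  Q = [1, 4, 6] / [2] / [3] / [5]
  Insert 2 (step 7): P = [1, 2, 6] / [4, 5] / [7] / [8];  Q = [1, 4, 6] / [2, 7] / [3] / [5]
  Insert 3 (step 8): P = [1, 2, 3] / [4, 5, 6] / [7] / [8];  Q = [1, 4, 6] / [2, 7, 8] / [3] / [5]
Final shape: (3, 3, 1, 1).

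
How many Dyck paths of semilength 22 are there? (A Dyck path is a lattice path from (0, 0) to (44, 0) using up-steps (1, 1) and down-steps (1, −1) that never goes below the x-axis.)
C_22 = 91482563640

These Dyck paths are counted by the Catalan number C_n = (1/(n + 1)) · C(2n, n). For n = 22: C_22 = (1/23) · C(44, 22) = 2104098963720/23 = 91482563640.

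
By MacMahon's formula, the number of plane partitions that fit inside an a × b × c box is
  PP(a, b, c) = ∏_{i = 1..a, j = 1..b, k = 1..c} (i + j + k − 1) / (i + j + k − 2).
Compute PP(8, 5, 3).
PP(8, 5, 3) = 61408347

Evaluate the triple product over i = 1..8, j = 1..5, k = 1..3. The factors are (2/1) · (3/2) · (4/3) · (3/2) · (4/3) · (5/4) · (4/3) · (5/4) · … (120 factors total). The numerators and denominators telescope so the product is an integer; carrying out the multiplication exactly gives PP(8, 5, 3) = 61408347.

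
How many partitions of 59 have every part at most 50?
p(59, parts ≤ 50) = 831753

Use the recurrence p(n, m) = p(n, m−1) + p(n−m, m): either the largest part is < m (count p(n, m−1)) or the largest part is exactly m (remove one copy of m, count p(n−m, m)). With p(0, ·) = 1 this gives p(59, parts ≤ 50) = 831753. (By conjugating Young diagrams, this also counts partitions of 59 into at most 50 parts.)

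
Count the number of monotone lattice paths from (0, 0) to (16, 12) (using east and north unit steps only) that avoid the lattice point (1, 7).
Number of paths = 30297723

Total paths from (0, 0) to (16, 12): C(28, 16) = 30421755. Paths through (1, 7): (paths (0, 0) → (1, 7)) × (paths (1, 7) → (16, 12)) = C(8, 1) · C(20, 15) = 8 · 15504 = 124032. Avoidance count = 30421755 − 124032 = 30297723.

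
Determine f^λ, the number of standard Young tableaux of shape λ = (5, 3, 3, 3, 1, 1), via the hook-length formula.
# SYT of shape (5, 3, 3, 3, 1, 1) = 411840

Hook-length formula: f^λ = n! / Π hook(c), product over all cells c of the Young diagram. For λ = (5, 3, 3, 3, 1, 1), n = 16 boxes. Hook lengths by row (left-to-right, top-to-bottom): [10, 7, 6, 2, 1]; [7, 4, 3]; [6, 3, 2]; [5, 2, 1]; [2]; [1]. Product of hooks = 50803200. So f^λ = 16! / 50803200 = 20922789888000 / 50803200 = 411840.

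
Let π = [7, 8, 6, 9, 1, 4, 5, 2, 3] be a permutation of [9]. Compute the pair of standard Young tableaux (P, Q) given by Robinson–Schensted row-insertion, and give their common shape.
P = [1, 2, 3] / [4, 5, 9] / [6, 8] / [7];  Q = [1, 2, 4] / [3, 6, 7] / [5, 9] / [8];  common shape = (3, 3, 2, 1)

Row-insert the values π_1, π_2, … into P one at a time, bumping the leftmost entry strictly greater than the inserted value down to the next row. The recording tableau Q records, in position (i, j), the step at which that cell was added to P.
  Insert 7 (step 1): P = [7];  Q = [1]
  Insert 8 (step 2): P = [7, 8];  Q = [1, 2]
  Insert 6 (step 3): P = [6, 8] / [7];  Q = [1, 2] / [3]
  Insert 9 (step 4): P = [6, 8, 9] / [7];  Q = [1, 2, 4] / [3]
  Insert 1 (step 5): P = [1, 8, 9] / [6] / [7];  Q = [1, 2, 4] / [3] / [5]
  Insert 4 (step 6): P = [1, 4, 9] / [6, 8] / [7];  Q = [1, 2, 4] / [3, 6] / [5]
  Insert 5 (step 7): P = [1, 4, 5] / [6, 8, 9] / [7];  Q = [1, 2, 4] / [3, 6, 7] / [5]
  Insert 2 (step 8): P = [1, 2, 5] / [4, 8, 9] / [6] / [7];  Q = [1, 2, 4] / [3, 6, 7] / [5] / [8]
  Insert 3 (step 9): P = [1, 2, 3] / [4, 5, 9] / [6, 8] / [7];  Q = [1, 2, 4] / [3, 6, 7] / [5, 9] / [8]
Final shape: (3, 3, 2, 1).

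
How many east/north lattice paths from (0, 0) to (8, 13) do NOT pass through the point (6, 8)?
Number of paths = 140427

Total paths from (0, 0) to (8, 13): C(21, 8) = 203490. Paths through (6, 8): (paths (0, 0) → (6, 8)) × (paths (6, 8) → (8, 13)) = C(14, 6) · C(7, 2) = 3003 · 21 = 63063. Avoidance count = 203490 − 63063 = 140427.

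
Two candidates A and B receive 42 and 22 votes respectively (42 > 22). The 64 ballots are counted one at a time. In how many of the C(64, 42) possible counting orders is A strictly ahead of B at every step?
Strict-lead orderings = 25108577638511850

Total orderings of the 64 votes with 42 for A: C(64, 42) = 80347448443237920. By the Bertrand ballot formula (Cycle Lemma / reflection principle), the number of orderings in which A is strictly ahead of B throughout is (p − q)/(p + q) · C(p + q, p) = (42 − 22)/(42 + 22) · 80347448443237920 = 25108577638511850.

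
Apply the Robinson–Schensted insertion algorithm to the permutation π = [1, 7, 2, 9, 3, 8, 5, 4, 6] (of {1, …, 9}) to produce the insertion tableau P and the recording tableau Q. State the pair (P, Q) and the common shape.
P = [1, 2, 3, 4, 6] / [5, 8] / [7] / [9];  Q = [1, 2, 4, 6, 9] / [3, 5] / [7] / [8];  common shape = (5, 2, 1, 1)

Row-insert the values π_1, π_2, … into P one at a time, bumping the leftmost entry strictly greater than the inserted value down to the next row. The recording tableau Q records, in position (i, j), the step at which that cell was added to P.
  Insert 1 (step 1): P = [1];  Q = [1]
  Insert 7 (step 2): P = [1, 7];  Q = [1, 2]
  Insert 2 (step 3): P = [1, 2] / [7];  Q = [1, 2] / [3]
  Insert 9 (step 4): P = [1, 2, 9] / [7];  Q = [1, 2, 4] / [3]
  Insert 3 (step 5): P = [1, 2, 3] / [7, 9];  Q = [1, 2, 4] / [3, 5]
  Insert 8 (step 6): P = [1, 2, 3, 8] / [7, 9];  Q = [1, 2, 4, 6] / [3, 5]
  Insert 5 (step 7): P = [1, 2, 3, 5] / [7, 8] / [9];  Q = [1, 2, 4, 6] / [3, 5] / [7]
  Insert 4 (step 8): P = [1, 2, 3, 4] / [5, 8] / [7] / [9];  Q = [1, 2, 4, 6] / [3, 5] / [7] / [8]
  Insert 6 (step 9): P = [1, 2, 3, 4, 6] / [5, 8] / [7] / [9];  Q = [1, 2, 4, 6, 9] / [3, 5] / [7] / [8]
Final shape: (5, 2, 1, 1).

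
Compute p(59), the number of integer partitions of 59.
p(59) = 831820

Compute p(n) via the recurrence p(n, m) = p(n, m−1) + p(n−m, m), where p(n, m) counts partitions of n with all parts ≤ m and p(n) = p(n, n). The base cases are p(0, m) = 1 and p(n, 0) = 0 for n > 0. Filling the table yields p(59) = 831820. (Euler's pentagonal recurrence is an alternative.)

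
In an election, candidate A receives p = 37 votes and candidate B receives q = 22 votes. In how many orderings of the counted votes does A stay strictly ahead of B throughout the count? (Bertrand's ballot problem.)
Strict-lead orderings = 2279079007118550

Total orderings of the 59 votes with 37 for A: C(59, 37) = 8964377427999630. By the Bertrand ballot formula (Cycle Lemma / reflection principle), the number of orderings in which A is strictly ahead of B throughout is (p − q)/(p + q) · C(p + q, p) = (37 − 22)/(37 + 22) · 8964377427999630 = 2279079007118550.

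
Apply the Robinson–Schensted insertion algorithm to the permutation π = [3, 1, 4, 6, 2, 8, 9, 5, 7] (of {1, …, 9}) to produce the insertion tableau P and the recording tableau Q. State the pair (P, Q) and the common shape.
P = [1, 2, 5, 7, 9] / [3, 4, 6, 8];  Q = [1, 3, 4, 6, 7] / [2, 5, 8, 9];  common shape = (5, 4)

Row-insert the values π_1, π_2, … into P one at a time, bumping the leftmost entry strictly greater than the inserted value down to the next row. The recording tableau Q records, in position (i, j), the step at which that cell was added to P.
  Insert 3 (step 1): P = [3];  Q = [1]
  Insert 1 (step 2): P = [1] / [3];  Q = [1] / [2]
  Insert 4 (step 3): P = [1, 4] / [3];  Q = [1, 3] / [2]
  Insert 6 (step 4): P = [1, 4, 6] / [3];  Q = [1, 3, 4] / [2]
  Insert 2 (step 5): P = [1, 2, 6] / [3, 4];  Q = [1, 3, 4] / [2, 5]
  Insert 8 (step 6): P = [1, 2, 6, 8] / [3, 4];  Q = [1, 3, 4, 6] / [2, 5]
  Insert 9 (step 7): P = [1, 2, 6, 8, 9] / [3, 4];  Q = [1, 3, 4, 6, 7] / [2, 5]
  Insert 5 (step 8): P = [1, 2, 5, 8, 9] / [3, 4, 6];  Q = [1, 3, 4, 6, 7] / [2, 5, 8]
  Insert 7 (step 9): P = [1, 2, 5, 7, 9] / [3, 4, 6, 8];  Q = [1, 3, 4, 6, 7] / [2, 5, 8, 9]
Final shape: (5, 4).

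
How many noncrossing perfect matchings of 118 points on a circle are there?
C_59 = 405944995127576985730643443367112

These noncrossing handshakes are counted by the Catalan number C_n = (1/(n + 1)) · C(2n, n). For n = 59: C_59 = (1/60) · C(118, 59) = 24356699707654619143838606602026720/60 = 405944995127576985730643443367112.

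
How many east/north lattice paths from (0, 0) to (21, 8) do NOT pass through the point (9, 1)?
Number of paths = 3788265

Total paths from (0, 0) to (21, 8): C(29, 21) = 4292145. Paths through (9, 1): (paths (0, 0) → (9, 1)) × (paths (9, 1) → (21, 8)) = C(10, 9) · C(19, 12) = 10 · 50388 = 503880. Avoidance count = 4292145 − 503880 = 3788265.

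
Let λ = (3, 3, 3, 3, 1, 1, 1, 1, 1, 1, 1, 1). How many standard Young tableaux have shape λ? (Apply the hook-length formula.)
# SYT of shape (3, 3, 3, 3, 1, 1, 1, 1, 1, 1, 1, 1) = 872100

Hook-length formula: f^λ = n! / Π hook(c), product over all cells c of the Young diagram. For λ = (3, 3, 3, 3, 1, 1, 1, 1, 1, 1, 1, 1), n = 20 boxes. Hook lengths by row (left-to-right, top-to-bottom): [14, 5, 4]; [13, 4, 3]; [12, 3, 2]; [11, 2, 1]; [8]; [7]; [6]; [5]; [4]; [3]; [2]; [1]. Product of hooks = 2789705318400. So f^λ = 20! / 2789705318400 = 2432902008176640000 / 2789705318400 = 872100.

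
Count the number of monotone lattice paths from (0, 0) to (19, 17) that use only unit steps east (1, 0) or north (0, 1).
Number of paths = 8597496600

A monotone lattice path from (0, 0) to (19, 17) consists of 19 east steps and 17 north steps in some order, so it is determined by which 19 of the 36 steps are east. The count is C(36, 19) = 8597496600.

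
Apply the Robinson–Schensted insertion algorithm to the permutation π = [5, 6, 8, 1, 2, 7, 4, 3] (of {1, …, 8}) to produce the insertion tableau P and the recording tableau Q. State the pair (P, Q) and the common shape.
P = [1, 2, 3] / [4, 6, 7] / [5] / [8];  Q = [1, 2, 3] / [4, 5, 6] / [7] / [8];  common shape = (3, 3, 1, 1)

Row-insert the values π_1, π_2, … into P one at a time, bumping the leftmost entry strictly greater than the inserted value down to the next row. The recording tableau Q records, in position (i, j), the step at which that cell was added to P.
  Insert 5 (step 1): P = [5];  Q = [1]
  Insert 6 (step 2): P = [5, 6];  Q = [1, 2]
  Insert 8 (step 3): P = [5, 6, 8];  Q = [1, 2, 3]
  Insert 1 (step 4): P = [1, 6, 8] / [5];  Q = [1, 2, 3] / [4]
  Insert 2 (step 5): P = [1, 2, 8] / [5, 6];  Q = [1, 2, 3] / [4, 5]
  Insert 7 (step 6): P = [1, 2, 7] / [5, 6, 8];  Q = [1, 2, 3] / [4, 5, 6]
  Insert 4 (step 7): P = [1, 2, 4] / [5, 6, 7] / [8];  Q = [1, 2, 3] / [4, 5, 6] / [7]
  Insert 3 (step 8): P = [1, 2, 3] / [4, 6, 7] / [5] / [8];  Q = [1, 2, 3] / [4, 5, 6] / [7] / [8]
Final shape: (3, 3, 1, 1).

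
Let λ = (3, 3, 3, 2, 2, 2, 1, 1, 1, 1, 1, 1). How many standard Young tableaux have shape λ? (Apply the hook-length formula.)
# SYT of shape (3, 3, 3, 2, 2, 2, 1, 1, 1, 1, 1, 1) = 5969040

Hook-length formula: f^λ = n! / Π hook(c), product over all cells c of the Young diagram. For λ = (3, 3, 3, 2, 2, 2, 1, 1, 1, 1, 1, 1), n = 21 boxes. Hook lengths by row (left-to-right, top-to-bottom): [14, 7, 3]; [13, 6, 2]; [12, 5, 1]; [10, 3]; [9, 2]; [8, 1]; [6]; [5]; [4]; [3]; [2]; [1]. Product of hooks = 8559323136000. So f^λ = 21! / 8559323136000 = 51090942171709440000 / 8559323136000 = 5969040.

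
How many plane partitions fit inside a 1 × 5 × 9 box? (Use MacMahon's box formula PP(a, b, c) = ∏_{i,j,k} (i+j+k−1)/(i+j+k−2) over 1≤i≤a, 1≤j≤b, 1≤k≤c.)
PP(1, 5, 9) = 2002

Evaluate the triple product over i = 1..1, j = 1..5, k = 1..9. The factors are (2/1) · (3/2) · (4/3) · (5/4) · (6/5) · (7/6) · (8/7) · (9/8) · … (45 factors total). The numerators and denominators telescope so the product is an integer; carrying out the multiplication exactly gives PP(1, 5, 9) = 2002.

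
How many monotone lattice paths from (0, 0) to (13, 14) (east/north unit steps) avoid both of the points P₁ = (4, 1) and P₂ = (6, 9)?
Number of paths = 13785440

Inclusion–exclusion. Total paths: C(27, 13) = 20058300. Through P₁: C(5, 4)·C(22, 9) = 2487100. Through P₂: C(15, 6)·C(12, 7) = 3963960. Since P₁ is strictly southwest of P₂, a monotone path through both must visit P₁ then P₂; paths through both = C(5, 4)·C(10, 2)·C(12, 7) = 178200. Avoid both = 20058300 − 2487100 − 3963960 + 178200 = 13785440.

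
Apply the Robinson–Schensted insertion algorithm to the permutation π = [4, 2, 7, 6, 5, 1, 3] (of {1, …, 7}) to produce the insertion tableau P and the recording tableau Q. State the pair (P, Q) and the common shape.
P = [1, 3] / [2, 5] / [4, 6] / [7];  Q = [1, 3] / [2, 4] / [5, 7] / [6];  common shape = (2, 2, 2, 1)

Row-insert the values π_1, π_2, … into P one at a time, bumping the leftmost entry strictly greater than the inserted value down to the next row. The recording tableau Q records, in position (i, j), the step at which that cell was added to P.
  Insert 4 (step 1): P = [4];  Q = [1]
  Insert 2 (step 2): P = [2] / [4];  Q = [1] / [2]
  Insert 7 (step 3): P = [2, 7] / [4];  Q = [1, 3] / [2]
  Insert 6 (step 4): P = [2, 6] / [4, 7];  Q = [1, 3] / [2, 4]
  Insert 5 (step 5): P = [2, 5] / [4, 6] / [7];  Q = [1, 3] / [2, 4] / [5]
  Insert 1 (step 6): P = [1, 5] / [2, 6] / [4] / [7];  Q = [1, 3] / [2, 4] / [5] / [6]
  Insert 3 (step 7): P = [1, 3] / [2, 5] / [4, 6] / [7];  Q = [1, 3] / [2, 4] / [5, 7] / [6]
Final shape: (2, 2, 2, 1).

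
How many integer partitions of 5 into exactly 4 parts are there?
p(5, 4 parts) = 1

Partitions of n into exactly k parts ↔ partitions of n − k into at most k parts (subtract 1 from each part). For n = 5, k = 4, the partitions are: 2+1+1+1. Count = 1.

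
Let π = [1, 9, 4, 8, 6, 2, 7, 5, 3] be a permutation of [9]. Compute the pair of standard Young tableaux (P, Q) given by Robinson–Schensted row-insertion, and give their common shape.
P = [1, 2, 3, 7] / [4, 5] / [6] / [8] / [9];  Q = [1, 2, 4, 7] / [3, 8] / [5] / [6] / [9];  common shape = (4, 2, 1, 1, 1)

Row-insert the values π_1, π_2, … into P one at a time, bumping the leftmost entry strictly greater than the inserted value down to the next row. The recording tableau Q records, in position (i, j), the step at which that cell was added to P.
  Insert 1 (step 1): P = [1];  Q = [1]
  Insert 9 (step 2): P = [1, 9];  Q = [1, 2]
  Insert 4 (step 3): P = [1, 4] / [9];  Q = [1, 2] / [3]
  Insert 8 (step 4): P = [1, 4, 8] / [9];  Q = [1, 2, 4] / [3]
  Insert 6 (step 5): P = [1, 4, 6] / [8] / [9];  Q = [1, 2, 4] / [3] / [5]
  Insert 2 (step 6): P = [1, 2, 6] / [4] / [8] / [9];  Q = [1, 2, 4] / [3] / [5] / [6]
  Insert 7 (step 7): P = [1, 2, 6, 7] / [4] / [8] / [9];  Q = [1, 2, 4, 7] / [3] / [5] / [6]
  Insert 5 (step 8): P = [1, 2, 5, 7] / [4, 6] / [8] / [9];  Q = [1, 2, 4, 7] / [3, 8] / [5] / [6]
  Insert 3 (step 9): P = [1, 2, 3, 7] / [4, 5] / [6] / [8] / [9];  Q = [1, 2, 4, 7] / [3, 8] / [5] / [6] / [9]
Final shape: (4, 2, 1, 1, 1).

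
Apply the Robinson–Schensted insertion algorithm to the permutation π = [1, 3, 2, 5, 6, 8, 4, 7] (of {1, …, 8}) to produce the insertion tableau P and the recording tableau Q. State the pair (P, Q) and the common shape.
P = [1, 2, 4, 6, 7] / [3, 5, 8];  Q = [1, 2, 4, 5, 6] / [3, 7, 8];  common shape = (5, 3)

Row-insert the values π_1, π_2, … into P one at a time, bumping the leftmost entry strictly greater than the inserted value down to the next row. The recording tableau Q records, in position (i, j), the step at which that cell was added to P.
  Insert 1 (step 1): P = [1];  Q = [1]
  Insert 3 (step 2): P = [1, 3];  Q = [1, 2]
  Insert 2 (step 3): P = [1, 2] / [3];  Q = [1, 2] / [3]
  Insert 5 (step 4): P = [1, 2, 5] / [3];  Q = [1, 2, 4] / [3]
  Insert 6 (step 5): P = [1, 2, 5, 6] / [3];  Q = [1, 2, 4, 5] / [3]
  Insert 8 (step 6): P = [1, 2, 5, 6, 8] / [3];  Q = [1, 2, 4, 5, 6] / [3]
  Insert 4 (step 7): P = [1, 2, 4, 6, 8] / [3, 5];  Q = [1, 2, 4, 5, 6] / [3, 7]
  Insert 7 (step 8): P = [1, 2, 4, 6, 7] / [3, 5, 8];  Q = [1, 2, 4, 5, 6] / [3, 7, 8]
Final shape: (5, 3).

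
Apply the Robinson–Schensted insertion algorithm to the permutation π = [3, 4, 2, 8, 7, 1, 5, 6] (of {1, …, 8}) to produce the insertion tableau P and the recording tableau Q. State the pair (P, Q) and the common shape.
P = [1, 4, 5, 6] / [2, 7] / [3, 8];  Q = [1, 2, 4, 8] / [3, 5] / [6, 7];  common shape = (4, 2, 2)

Row-insert the values π_1, π_2, … into P one at a time, bumping the leftmost entry strictly greater than the inserted value down to the next row. The recording tableau Q records, in position (i, j), the step at which that cell was added to P.
  Insert 3 (step 1): P = [3];  Q = [1]
  Insert 4 (step 2): P = [3, 4];  Q = [1, 2]
  Insert 2 (step 3): P = [2, 4] / [3];  Q = [1, 2] / [3]
  Insert 8 (step 4): P = [2, 4, 8] / [3];  Q = [1, 2, 4] / [3]
  Insert 7 (step 5): P = [2, 4, 7] / [3, 8];  Q = [1, 2, 4] / [3, 5]
  Insert 1 (step 6): P = [1, 4, 7] / [2, 8] / [3];  Q = [1, 2, 4] / [3, 5] / [6]
  Insert 5 (step 7): P = [1, 4, 5] / [2, 7] / [3, 8];  Q = [1, 2, 4] / [3, 5] / [6, 7]
  Insert 6 (step 8): P = [1, 4, 5, 6] / [2, 7] / [3, 8];  Q = [1, 2, 4, 8] / [3, 5] / [6, 7]
Final shape: (4, 2, 2).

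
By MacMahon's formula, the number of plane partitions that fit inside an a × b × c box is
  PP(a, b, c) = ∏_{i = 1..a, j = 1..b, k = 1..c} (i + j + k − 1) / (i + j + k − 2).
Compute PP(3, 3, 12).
PP(3, 3, 12) = 4331600

Evaluate the triple product over i = 1..3, j = 1..3, k = 1..12. The factors are (2/1) · (3/2) · (4/3) · (5/4) · (6/5) · (7/6) · (8/7) · (9/8) · … (108 factors total). The numerators and denominators telescope so the product is an integer; carrying out the multiplication exactly gives PP(3, 3, 12) = 4331600.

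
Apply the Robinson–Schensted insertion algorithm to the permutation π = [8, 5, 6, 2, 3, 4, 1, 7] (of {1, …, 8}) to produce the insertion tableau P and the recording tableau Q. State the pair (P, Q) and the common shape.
P = [1, 3, 4, 7] / [2, 6] / [5] / [8];  Q = [1, 3, 6, 8] / [2, 5] / [4] / [7];  common shape = (4, 2, 1, 1)

Row-insert the values π_1, π_2, … into P one at a time, bumping the leftmost entry strictly greater than the inserted value down to the next row. The recording tableau Q records, in position (i, j), the step at which that cell was added to P.
  Insert 8 (step 1): P = [8];  Q = [1]
  Insert 5 (step 2): P = [5] / [8];  Q = [1] / [2]
  Insert 6 (step 3): P = [5, 6] / [8];  Q = [1, 3] / [2]
  Insert 2 (step 4): P = [2, 6] / [5] / [8];  Q = [1, 3] / [2] / [4]
  Insert 3 (step 5): P = [2, 3] / [5, 6] / [8];  Q = [1, 3] / [2, 5] / [4]
  Insert 4 (step 6): P = [2, 3, 4] / [5, 6] / [8];  Q = [1, 3, 6] / [2, 5] / [4]
  Insert 1 (step 7): P = [1, 3, 4] / [2, 6] / [5] / [8];  Q = [1, 3, 6] / [2, 5] / [4] / [7]
  Insert 7 (step 8): P = [1, 3, 4, 7] / [2, 6] / [5] / [8];  Q = [1, 3, 6, 8] / [2, 5] / [4] / [7]
Final shape: (4, 2, 1, 1).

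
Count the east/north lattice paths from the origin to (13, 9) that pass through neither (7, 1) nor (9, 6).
Number of paths = 304101

Inclusion–exclusion. Total paths: C(22, 13) = 497420. Through P₁: C(8, 7)·C(14, 6) = 24024. Through P₂: C(15, 9)·C(7, 4) = 175175. Since P₁ is strictly southwest of P₂, a monotone path through both must visit P₁ then P₂; paths through both = C(8, 7)·C(7, 2)·C(7, 4) = 5880. Avoid both = 497420 − 24024 − 175175 + 5880 = 304101.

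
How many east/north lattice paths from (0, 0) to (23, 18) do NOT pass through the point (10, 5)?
Number of paths = 170879638800

Total paths from (0, 0) to (23, 18): C(41, 23) = 202112640600. Paths through (10, 5): (paths (0, 0) → (10, 5)) × (paths (10, 5) → (23, 18)) = C(15, 10) · C(26, 13) = 3003 · 10400600 = 31233001800. Avoidance count = 202112640600 − 31233001800 = 170879638800.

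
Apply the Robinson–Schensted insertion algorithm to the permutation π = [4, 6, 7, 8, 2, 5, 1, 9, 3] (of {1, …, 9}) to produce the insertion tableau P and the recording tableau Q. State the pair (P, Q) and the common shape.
P = [1, 3, 7, 8, 9] / [2, 5] / [4, 6];  Q = [1, 2, 3, 4, 8] / [5, 6] / [7, 9];  common shape = (5, 2, 2)

Row-insert the values π_1, π_2, … into P one at a time, bumping the leftmost entry strictly greater than the inserted value down to the next row. The recording tableau Q records, in position (i, j), the step at which that cell was added to P.
  Insert 4 (step 1): P = [4];  Q = [1]
  Insert 6 (step 2): P = [4, 6];  Q = [1, 2]
  Insert 7 (step 3): P = [4, 6, 7];  Q = [1, 2, 3]
  Insert 8 (step 4): P = [4, 6, 7, 8];  Q = [1, 2, 3, 4]
  Insert 2 (step 5): P = [2, 6, 7, 8] / [4];  Q = [1, 2, 3, 4] / [5]
  Insert 5 (step 6): P = [2, 5, 7, 8] / [4, 6];  Q = [1, 2, 3, 4] / [5, 6]
  Insert 1 (step 7): P = [1, 5, 7, 8] / [2, 6] / [4];  Q = [1, 2, 3, 4] / [5, 6] / [7]
  Insert 9 (step 8): P = [1, 5, 7, 8, 9] / [2, 6] / [4];  Q = [1, 2, 3, 4, 8] / [5, 6] / [7]
  Insert 3 (step 9): P = [1, 3, 7, 8, 9] / [2, 5] / [4, 6];  Q = [1, 2, 3, 4, 8] / [5, 6] / [7, 9]
Final shape: (5, 2, 2).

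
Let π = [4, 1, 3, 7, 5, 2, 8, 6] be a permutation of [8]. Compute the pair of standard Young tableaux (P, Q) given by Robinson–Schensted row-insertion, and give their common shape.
P = [1, 2, 5, 6] / [3, 7, 8] / [4];  Q = [1, 3, 4, 7] / [2, 5, 8] / [6];  common shape = (4, 3, 1)

Row-insert the values π_1, π_2, … into P one at a time, bumping the leftmost entry strictly greater than the inserted value down to the next row. The recording tableau Q records, in position (i, j), the step at which that cell was added to P.
  Insert 4 (step 1): P = [4];  Q = [1]
  Insert 1 (step 2): P = [1] / [4];  Q = [1] / [2]
  Insert 3 (step 3): P = [1, 3] / [4];  Q = [1, 3] / [2]
  Insert 7 (step 4): P = [1, 3, 7] / [4];  Q = [1, 3, 4] / [2]
  Insert 5 (step 5): P = [1, 3, 5] / [4, 7];  Q = [1, 3, 4] / [2, 5]
  Insert 2 (step 6): P = [1, 2, 5] / [3, 7] / [4];  Q = [1, 3, 4] / [2, 5] / [6]
  Insert 8 (step 7): P = [1, 2, 5, 8] / [3, 7] / [4];  Q = [1, 3, 4, 7] / [2, 5] / [6]
  Insert 6 (step 8): P = [1, 2, 5, 6] / [3, 7, 8] / [4];  Q = [1, 3, 4, 7] / [2, 5, 8] / [6]
Final shape: (4, 3, 1).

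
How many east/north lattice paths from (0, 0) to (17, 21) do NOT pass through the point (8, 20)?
Number of paths = 28750062330

Total paths from (0, 0) to (17, 21): C(38, 17) = 28781143380. Paths through (8, 20): (paths (0, 0) → (8, 20)) × (paths (8, 20) → (17, 21)) = C(28, 8) · C(10, 9) = 3108105 · 10 = 31081050. Avoidance count = 28781143380 − 31081050 = 28750062330.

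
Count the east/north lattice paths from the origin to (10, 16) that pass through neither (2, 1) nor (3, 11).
Number of paths = 3578641

Inclusion–exclusion. Total paths: C(26, 10) = 5311735. Through P₁: C(3, 2)·C(23, 8) = 1470942. Through P₂: C(14, 3)·C(12, 7) = 288288. Since P₁ is strictly southwest of P₂, a monotone path through both must visit P₁ then P₂; paths through both = C(3, 2)·C(11, 1)·C(12, 7) = 26136. Avoid both = 5311735 − 1470942 − 288288 + 26136 = 3578641.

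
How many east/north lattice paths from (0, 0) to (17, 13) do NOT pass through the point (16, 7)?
Number of paths = 118043751

Total paths from (0, 0) to (17, 13): C(30, 17) = 119759850. Paths through (16, 7): (paths (0, 0) → (16, 7)) × (paths (16, 7) → (17, 13)) = C(23, 16) · C(7, 1) = 245157 · 7 = 1716099. Avoidance count = 119759850 − 1716099 = 118043751.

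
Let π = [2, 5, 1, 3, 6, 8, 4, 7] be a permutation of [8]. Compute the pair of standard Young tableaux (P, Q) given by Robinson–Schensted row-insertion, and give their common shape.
P = [1, 3, 4, 7] / [2, 5, 6, 8];  Q = [1, 2, 5, 6] / [3, 4, 7, 8];  common shape = (4, 4)

Row-insert the values π_1, π_2, … into P one at a time, bumping the leftmost entry strictly greater than the inserted value down to the next row. The recording tableau Q records, in position (i, j), the step at which that cell was added to P.
  Insert 2 (step 1): P = [2];  Q = [1]
  Insert 5 (step 2): P = [2, 5];  Q = [1, 2]
  Insert 1 (step 3): P = [1, 5] / [2];  Q = [1, 2] / [3]
  Insert 3 (step 4): P = [1, 3] / [2, 5];  Q = [1, 2] / [3, 4]
  Insert 6 (step 5): P = [1, 3, 6] / [2, 5];  Q = [1, 2, 5] / [3, 4]
  Insert 8 (step 6): P = [1, 3, 6, 8] / [2, 5];  Q = [1, 2, 5, 6] / [3, 4]
  Insert 4 (step 7): P = [1, 3, 4, 8] / [2, 5, 6];  Q = [1, 2, 5, 6] / [3, 4, 7]
  Insert 7 (step 8): P = [1, 3, 4, 7] / [2, 5, 6, 8];  Q = [1, 2, 5, 6] / [3, 4, 7, 8]
Final shape: (4, 4).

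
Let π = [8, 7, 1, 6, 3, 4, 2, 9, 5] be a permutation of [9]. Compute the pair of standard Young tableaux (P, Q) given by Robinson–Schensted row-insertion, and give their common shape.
P = [1, 2, 4, 5] / [3, 9] / [6] / [7] / [8];  Q = [1, 4, 6, 8] / [2, 9] / [3] / [5] / [7];  common shape = (4, 2, 1, 1, 1)

Row-insert the values π_1, π_2, … into P one at a time, bumping the leftmost entry strictly greater than the inserted value down to the next row. The recording tableau Q records, in position (i, j), the step at which that cell was added to P.
  Insert 8 (step 1): P = [8];  Q = [1]
  Insert 7 (step 2): P = [7] / [8];  Q = [1] / [2]
  Insert 1 (step 3): P = [1] / [7] / [8];  Q = [1] / [2] / [3]
  Insert 6 (step 4): P = [1, 6] / [7] / [8];  Q = [1, 4] / [2] / [3]
  Insert 3 (step 5): P = [1, 3] / [6] / [7] / [8];  Q = [1, 4] / [2] / [3] / [5]
  Insert 4 (step 6): P = [1, 3, 4] / [6] / [7] / [8];  Q = [1, 4, 6] / [2] / [3] / [5]
  Insert 2 (step 7): P = [1, 2, 4] / [3] / [6] / [7] / [8];  Q = [1, 4, 6] / [2] / [3] / [5] / [7]
  Insert 9 (step 8): P = [1, 2, 4, 9] / [3] / [6] / [7] / [8];  Q = [1, 4, 6, 8] / [2] / [3] / [5] / [7]
  Insert 5 (step 9): P = [1, 2, 4, 5] / [3, 9] / [6] / [7] / [8];  Q = [1, 4, 6, 8] / [2, 9] / [3] / [5] / [7]
Final shape: (4, 2, 1, 1, 1).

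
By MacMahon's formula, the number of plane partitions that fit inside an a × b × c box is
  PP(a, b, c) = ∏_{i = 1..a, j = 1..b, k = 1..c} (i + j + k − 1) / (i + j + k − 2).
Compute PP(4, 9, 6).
PP(4, 9, 6) = 559299781040

Evaluate the triple product over i = 1..4, j = 1..9, k = 1..6. The factors are (2/1) · (3/2) · (4/3) · (5/4) · (6/5) · (7/6) · (3/2) · (4/3) · … (216 factors total). The numerators and denominators telescope so the product is an integer; carrying out the multiplication exactly gives PP(4, 9, 6) = 559299781040.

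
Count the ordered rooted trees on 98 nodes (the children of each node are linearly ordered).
C_97 = 14657929356129575437016877846657032761712954950899755100

These ordered rooted trees are counted by the Catalan number C_n = (1/(n + 1)) · C(2n, n). For n = 97: C_97 = (1/98) · C(194, 97) = 1436477076900698392827654028972389210647869585188175999800/98 = 14657929356129575437016877846657032761712954950899755100.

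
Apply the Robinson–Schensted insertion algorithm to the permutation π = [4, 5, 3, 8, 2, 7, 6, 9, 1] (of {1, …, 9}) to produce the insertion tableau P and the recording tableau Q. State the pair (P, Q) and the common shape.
P = [1, 5, 6, 9] / [2, 7] / [3, 8] / [4];  Q = [1, 2, 4, 8] / [3, 6] / [5, 7] / [9];  common shape = (4, 2, 2, 1)

Row-insert the values π_1, π_2, … into P one at a time, bumping the leftmost entry strictly greater than the inserted value down to the next row. The recording tableau Q records, in position (i, j), the step at which that cell was added to P.
  Insert 4 (step 1): P = [4];  Q = [1]
  Insert 5 (step 2): P = [4, 5];  Q = [1, 2]
  Insert 3 (step 3): P = [3, 5] / [4];  Q = [1, 2] / [3]
  Insert 8 (step 4): P = [3, 5, 8] / [4];  Q = [1, 2, 4] / [3]
  Insert 2 (step 5): P = [2, 5, 8] / [3] / [4];  Q = [1, 2, 4] / [3] / [5]
  Insert 7 (step 6): P = [2, 5, 7] / [3, 8] / [4];  Q = [1, 2, 4] / [3, 6] / [5]
  Insert 6 (step 7): P = [2, 5, 6] / [3, 7] / [4, 8];  Q = [1, 2, 4] / [3, 6] / [5, 7]
  Insert 9 (step 8): P = [2, 5, 6, 9] / [3, 7] / [4, 8];  Q = [1, 2, 4, 8] / [3, 6] / [5, 7]
  Insert 1 (step 9): P = [1, 5, 6, 9] / [2, 7] / [3, 8] / [4];  Q = [1, 2, 4, 8] / [3, 6] / [5, 7] / [9]
Final shape: (4, 2, 2, 1).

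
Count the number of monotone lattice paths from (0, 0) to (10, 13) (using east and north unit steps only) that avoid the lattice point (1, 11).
Number of paths = 1143406

Total paths from (0, 0) to (10, 13): C(23, 10) = 1144066. Paths through (1, 11): (paths (0, 0) → (1, 11)) × (paths (1, 11) → (10, 13)) = C(12, 1) · C(11, 9) = 12 · 55 = 660. Avoidance count = 1144066 − 660 = 1143406.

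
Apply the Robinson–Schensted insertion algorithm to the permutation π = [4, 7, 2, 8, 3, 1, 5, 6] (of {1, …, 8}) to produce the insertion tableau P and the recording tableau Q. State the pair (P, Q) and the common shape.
P = [1, 3, 5, 6] / [2, 7, 8] / [4];  Q = [1, 2, 4, 8] / [3, 5, 7] / [6];  common shape = (4, 3, 1)

Row-insert the values π_1, π_2, … into P one at a time, bumping the leftmost entry strictly greater than the inserted value down to the next row. The recording tableau Q records, in position (i, j), the step at which that cell was added to P.
  Insert 4 (step 1): P = [4];  Q = [1]
  Insert 7 (step 2): P = [4, 7];  Q = [1, 2]
  Insert 2 (step 3): P = [2, 7] / [4];  Q = [1, 2] / [3]
  Insert 8 (step 4): P = [2, 7, 8] / [4];  Q = [1, 2, 4] / [3]
  Insert 3 (step 5): P = [2, 3, 8] / [4, 7];  Q = [1, 2, 4] / [3, 5]
  Insert 1 (step 6): P = [1, 3, 8] / [2, 7] / [4];  Q = [1, 2, 4] / [3, 5] / [6]
  Insert 5 (step 7): P = [1, 3, 5] / [2, 7, 8] / [4];  Q = [1, 2, 4] / [3, 5, 7] / [6]
  Insert 6 (step 8): P = [1, 3, 5, 6] / [2, 7, 8] / [4];  Q = [1, 2, 4, 8] / [3, 5, 7] / [6]
Final shape: (4, 3, 1).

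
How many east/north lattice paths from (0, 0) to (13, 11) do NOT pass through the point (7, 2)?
Number of paths = 2315964

Total paths from (0, 0) to (13, 11): C(24, 13) = 2496144. Paths through (7, 2): (paths (0, 0) → (7, 2)) × (paths (7, 2) → (13, 11)) = C(9, 7) · C(15, 6) = 36 · 5005 = 180180. Avoidance count = 2496144 − 180180 = 2315964.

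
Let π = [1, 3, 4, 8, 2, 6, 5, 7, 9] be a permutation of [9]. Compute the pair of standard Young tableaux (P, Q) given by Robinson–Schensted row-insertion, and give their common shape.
P = [1, 2, 4, 5, 7, 9] / [3, 6] / [8];  Q = [1, 2, 3, 4, 8, 9] / [5, 6] / [7];  common shape = (6, 2, 1)

Row-insert the values π_1, π_2, … into P one at a time, bumping the leftmost entry strictly greater than the inserted value down to the next row. The recording tableau Q records, in position (i, j), the step at which that cell was added to P.
  Insert 1 (step 1): P = [1];  Q = [1]
  Insert 3 (step 2): P = [1, 3];  Q = [1, 2]
  Insert 4 (step 3): P = [1, 3, 4];  Q = [1, 2, 3]
  Insert 8 (step 4): P = [1, 3, 4, 8];  Q = [1, 2, 3, 4]
  Insert 2 (step 5): P = [1, 2, 4, 8] / [3];  Q = [1, 2, 3, 4] / [5]
  Insert 6 (step 6): P = [1, 2, 4, 6] / [3, 8];  Q = [1, 2, 3, 4] / [5, 6]
  Insert 5 (step 7): P = [1, 2, 4, 5] / [3, 6] / [8];  Q = [1, 2, 3, 4] / [5, 6] / [7]
  Insert 7 (step 8): P = [1, 2, 4, 5, 7] / [3, 6] / [8];  Q = [1, 2, 3, 4, 8] / [5, 6] / [7]
  Insert 9 (step 9): P = [1, 2, 4, 5, 7, 9] / [3, 6] / [8];  Q = [1, 2, 3, 4, 8, 9] / [5, 6] / [7]
Final shape: (6, 2, 1).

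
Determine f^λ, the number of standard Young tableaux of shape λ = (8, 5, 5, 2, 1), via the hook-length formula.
# SYT of shape (8, 5, 5, 2, 1) = 290990700

Hook-length formula: f^λ = n! / Π hook(c), product over all cells c of the Young diagram. For λ = (8, 5, 5, 2, 1), n = 21 boxes. Hook lengths by row (left-to-right, top-to-bottom): [12, 10, 8, 7, 6, 3, 2, 1]; [8, 6, 4, 3, 2]; [7, 5, 3, 2, 1]; [3, 1]; [1]. Product of hooks = 175575859200. So f^λ = 21! / 175575859200 = 51090942171709440000 / 175575859200 = 290990700.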